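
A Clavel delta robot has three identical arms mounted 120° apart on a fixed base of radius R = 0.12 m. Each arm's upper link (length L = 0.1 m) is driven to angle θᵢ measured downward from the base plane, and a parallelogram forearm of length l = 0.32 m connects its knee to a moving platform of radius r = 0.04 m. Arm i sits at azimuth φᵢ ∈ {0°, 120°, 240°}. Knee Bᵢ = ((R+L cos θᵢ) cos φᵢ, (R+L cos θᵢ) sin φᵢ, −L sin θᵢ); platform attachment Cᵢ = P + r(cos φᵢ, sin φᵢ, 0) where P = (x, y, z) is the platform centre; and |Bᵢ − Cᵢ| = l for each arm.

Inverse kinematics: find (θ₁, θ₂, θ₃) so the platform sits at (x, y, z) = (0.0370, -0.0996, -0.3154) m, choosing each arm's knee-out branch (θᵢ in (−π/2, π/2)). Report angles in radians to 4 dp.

φ1=0.0° → target in arm frame (0.0370, -0.0996)
  A=0.0430, B=-0.3154, C=(l²−L²−A²−y'²−z²)/(2L)=-0.0942
  √(A²+B²)=0.3183;  θ1 = -1.4353+1.8713 ≈ 0.4360
rotate P by −φ2: (-0.1048, 0.0178, -0.3154)
  A cos θ + B sin θ = C:  0.1848·cos θ + -0.3154·sin θ = -0.2076
  θ2 = atan2(B,A) + arccos(C/0.3655) = 1.1340
rotate P by −φ3: (0.0678, 0.0818, -0.3154)
  A cos θ + B sin θ = C:  0.0122·cos θ + -0.3154·sin θ = -0.0696
  √(A²+B²)=0.3156;  θ3 = -1.5320+1.7932 ≈ 0.2612

θ₁ = 0.4360, θ₂ = 1.1340, θ₃ = 0.2612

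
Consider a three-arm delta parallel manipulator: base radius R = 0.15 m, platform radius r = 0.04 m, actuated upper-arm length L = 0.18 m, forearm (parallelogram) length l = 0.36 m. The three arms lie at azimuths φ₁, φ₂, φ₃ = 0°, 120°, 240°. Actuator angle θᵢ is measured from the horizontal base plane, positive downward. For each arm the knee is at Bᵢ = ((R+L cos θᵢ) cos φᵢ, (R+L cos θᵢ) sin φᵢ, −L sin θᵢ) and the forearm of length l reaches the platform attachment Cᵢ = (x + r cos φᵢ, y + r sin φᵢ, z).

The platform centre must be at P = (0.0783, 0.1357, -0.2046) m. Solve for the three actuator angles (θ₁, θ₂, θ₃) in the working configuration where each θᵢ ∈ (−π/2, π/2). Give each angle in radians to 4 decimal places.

arm 1 (φ=0.0°): x'=0.0783, y'=0.1357
  e−x'=0.0317;  (l²−L²−(e−x')²−y'²−z²)/2L = 0.0998
  θ1 = atan2(B,A) + arccos(C/0.2070) = -0.3491
φ2=120.0° → target in arm frame (0.0784, -0.1357)
  A cos θ + B sin θ = C:  0.0316·cos θ + -0.2046·sin θ = 0.0998
  γ=atan2(-0.2046,0.0316)=-1.4174;  ψ=arccos(0.4821)=1.0677;  θ2=γ+ψ≈-0.3497
rotate P by −φ3: (-0.1567, 0.0000, -0.2046)
  e−x'=0.2667;  (l²−L²−(e−x')²−y'²−z²)/2L = -0.0438
  γ=atan2(-0.2046,0.2667)=-0.6544;  ψ=arccos(-0.1304)=1.7015;  θ3=γ+ψ≈1.0471

θ₁ = -0.3491, θ₂ = -0.3497, θ₃ = 1.0471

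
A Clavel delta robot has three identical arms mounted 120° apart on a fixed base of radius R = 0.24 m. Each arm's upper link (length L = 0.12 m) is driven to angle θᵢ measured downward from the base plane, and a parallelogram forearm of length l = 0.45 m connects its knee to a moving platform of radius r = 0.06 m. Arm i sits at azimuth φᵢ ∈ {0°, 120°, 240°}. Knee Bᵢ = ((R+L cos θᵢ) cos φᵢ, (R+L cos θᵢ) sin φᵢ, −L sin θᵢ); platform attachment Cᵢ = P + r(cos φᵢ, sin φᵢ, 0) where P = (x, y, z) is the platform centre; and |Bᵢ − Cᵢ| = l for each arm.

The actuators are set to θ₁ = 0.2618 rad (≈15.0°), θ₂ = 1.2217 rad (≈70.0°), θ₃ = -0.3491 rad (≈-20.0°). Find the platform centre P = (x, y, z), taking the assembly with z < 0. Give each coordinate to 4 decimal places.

(0.0321, -0.1562, -0.3604)

φ1=0.0°: virtual centre (0.2959, 0.0000, -0.0311), radius l
φ2=120.0°: virtual centre (-0.1105, 0.1914, -0.1128), radius l
O3 = (0.2928·cos240.0°, 0.2928·sin240.0°, 0.0410) = (-0.1464, -0.2535, 0.0410)
|O₂|²−|O₁|² = -0.0270;  |O₃|²−|O₁|² = -0.0011
[-0.8129 0.3829 -0.1634]·P = -0.0270;  [-0.8846 -0.5071 0.1442]·P = -0.0011
Cramer: x(z) = 0.0188-0.0368z;  y(z) = -0.0305+0.3486z
sphere 1 gives Az²+Bz+C=0 with A=1.1229, B=0.0612, C=-0.1238;  B²−4AC=0.5598;  roots -0.3604, 0.3059;  negative root z = -0.3604
x = 0.0321, y = -0.1562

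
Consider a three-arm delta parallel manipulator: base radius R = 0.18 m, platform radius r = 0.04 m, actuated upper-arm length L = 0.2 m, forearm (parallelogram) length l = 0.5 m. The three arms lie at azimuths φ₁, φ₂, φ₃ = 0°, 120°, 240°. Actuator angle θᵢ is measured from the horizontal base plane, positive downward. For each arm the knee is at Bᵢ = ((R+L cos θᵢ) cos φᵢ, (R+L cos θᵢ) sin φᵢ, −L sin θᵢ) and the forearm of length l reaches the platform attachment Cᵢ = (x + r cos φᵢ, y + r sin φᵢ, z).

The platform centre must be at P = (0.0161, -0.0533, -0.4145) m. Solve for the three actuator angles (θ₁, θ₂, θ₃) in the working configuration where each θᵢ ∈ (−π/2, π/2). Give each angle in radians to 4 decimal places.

φ1=0.0° → target in arm frame (0.0161, -0.0533)
  A cos θ + B sin θ = C:  0.1239·cos θ + -0.4145·sin θ = 0.0500
  γ=atan2(-0.4145,0.1239)=-1.2803;  ψ=arccos(0.1156)=1.4550;  θ1=γ+ψ≈0.1746
φ2=120.0° → target in arm frame (-0.0542, 0.0127)
  A cos θ + B sin θ = C:  0.1942·cos θ + -0.4145·sin θ = 0.0008
  γ=atan2(-0.4145,0.1942)=-1.1326;  ψ=arccos(0.0017)=1.5691;  θ2=γ+ψ≈0.4365
arm 3 (φ=240.0°): x'=0.0381, y'=0.0406
  A cos θ + B sin θ = C:  0.1019·cos θ + -0.4145·sin θ = 0.0654
  √(A²+B²)=0.4268;  θ3 = -1.3298+1.4170 ≈ 0.0872

θ₁ = 0.1746, θ₂ = 0.4365, θ₃ = 0.0872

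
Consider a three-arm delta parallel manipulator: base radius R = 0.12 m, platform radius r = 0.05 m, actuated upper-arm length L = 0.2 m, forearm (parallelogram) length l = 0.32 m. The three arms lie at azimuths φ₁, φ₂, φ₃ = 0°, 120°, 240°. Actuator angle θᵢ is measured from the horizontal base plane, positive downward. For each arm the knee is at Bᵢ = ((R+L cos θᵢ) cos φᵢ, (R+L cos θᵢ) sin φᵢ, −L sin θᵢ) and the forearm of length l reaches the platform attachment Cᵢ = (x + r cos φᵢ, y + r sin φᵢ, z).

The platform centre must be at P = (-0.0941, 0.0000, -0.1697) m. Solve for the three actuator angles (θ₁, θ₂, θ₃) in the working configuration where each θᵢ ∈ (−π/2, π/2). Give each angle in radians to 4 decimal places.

φ1=0.0° → target in arm frame (-0.0941, 0.0000)
  e−x'=0.1641;  (l²−L²−(e−x')²−y'²−z²)/2L = 0.0167
  √(A²+B²)=0.2361;  θ1 = -0.8022+1.5001 ≈ 0.6979
arm 2 (φ=120.0°): x'=0.0470, y'=0.0815
  A=0.0230, B=-0.1697, C=(l²−L²−A²−y'²−z²)/(2L)=0.0661
  θ2 = atan2(B,A) + arccos(C/0.1712) = -0.2618
arm 3 (φ=240.0°): x'=0.0471, y'=-0.0815
  e−x'=0.0229;  (l²−L²−(e−x')²−y'²−z²)/2L = 0.0661
  θ3 = atan2(B,A) + arccos(C/0.1712) = -0.2618

θ₁ = 0.6979, θ₂ = -0.2618, θ₃ = -0.2618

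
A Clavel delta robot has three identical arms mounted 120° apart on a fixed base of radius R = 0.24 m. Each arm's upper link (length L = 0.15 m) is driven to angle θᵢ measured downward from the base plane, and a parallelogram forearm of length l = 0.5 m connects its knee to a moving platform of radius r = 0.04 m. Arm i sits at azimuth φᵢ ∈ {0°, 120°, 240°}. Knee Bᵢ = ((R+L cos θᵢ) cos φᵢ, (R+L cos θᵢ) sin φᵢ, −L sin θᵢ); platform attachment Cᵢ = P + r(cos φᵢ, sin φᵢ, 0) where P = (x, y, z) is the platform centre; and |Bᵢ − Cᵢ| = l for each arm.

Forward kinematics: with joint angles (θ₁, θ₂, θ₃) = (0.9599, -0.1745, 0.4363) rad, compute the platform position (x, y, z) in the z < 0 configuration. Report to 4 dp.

(-0.1174, 0.0649, -0.4110)

arm 1 at φ=0.0°: ρ1 = 0.2860;  O1 = (0.2860, 0.0000, -0.1229)
arm 2 at φ=120.0°: ρ2 = 0.3477;  O2 = (-0.1739, 0.3011, 0.0260)
φ3=240.0°: virtual centre (-0.1680, -0.2909, -0.0634), radius l
|O₂|²−|O₁|² = 0.0247;  |O₃|²−|O₁|² = 0.0200
[-0.9198 0.6023 0.2978]·P = 0.0247;  [-0.9080 -0.5819 0.1190]·P = 0.0200
Cramer: x(z) = -0.0244+0.2264z;  y(z) = 0.0037-0.1488z
sphere 1 gives Az²+Bz+C=0 with A=1.0734, B=0.1041, C=-0.1385;  B²−4AC=0.6056;  roots -0.4110, 0.3140;  negative root z = -0.4110
x = -0.1174, y = 0.0649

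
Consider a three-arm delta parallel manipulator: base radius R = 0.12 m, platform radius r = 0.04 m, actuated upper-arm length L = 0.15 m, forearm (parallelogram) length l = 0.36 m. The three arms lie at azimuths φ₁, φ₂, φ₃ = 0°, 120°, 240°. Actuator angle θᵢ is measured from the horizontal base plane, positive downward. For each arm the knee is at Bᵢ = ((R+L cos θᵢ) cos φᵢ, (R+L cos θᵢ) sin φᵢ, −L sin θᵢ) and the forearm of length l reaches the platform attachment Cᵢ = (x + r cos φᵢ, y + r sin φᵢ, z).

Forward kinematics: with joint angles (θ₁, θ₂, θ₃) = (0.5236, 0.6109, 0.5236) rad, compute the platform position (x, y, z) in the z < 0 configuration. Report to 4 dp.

(0.0076, -0.0132, -0.3725)

arm 1 at φ=0.0°: e+L cos θ1 = 0.2099;  O1 = (0.2099, 0.0000, -0.0750)
φ2=120.0°: virtual centre (-0.1014, 0.1757, -0.0860), radius l
arm 3 at φ=240.0°: e+L cos θ3 = 0.2099;  O3 = (-0.1050, -0.1818, -0.0750)
|O₂|²−|O₁|² = -0.0011;  |O₃|²−|O₁|² = 0.0000
plane₁₂: -0.6227x+0.3514y+-0.0221z = -0.0011
det = 0.4477;  x = 0.0009+-0.0179z,  y = -0.0016+0.0311z
quadratic in z: (1.0013)z²+(0.1574)z+(-0.0803)=0, √Δ=0.5885 → z ∈ {-0.3725, 0.2153}; z = -0.3725 (taking z<0)
x = 0.0076, y = -0.0132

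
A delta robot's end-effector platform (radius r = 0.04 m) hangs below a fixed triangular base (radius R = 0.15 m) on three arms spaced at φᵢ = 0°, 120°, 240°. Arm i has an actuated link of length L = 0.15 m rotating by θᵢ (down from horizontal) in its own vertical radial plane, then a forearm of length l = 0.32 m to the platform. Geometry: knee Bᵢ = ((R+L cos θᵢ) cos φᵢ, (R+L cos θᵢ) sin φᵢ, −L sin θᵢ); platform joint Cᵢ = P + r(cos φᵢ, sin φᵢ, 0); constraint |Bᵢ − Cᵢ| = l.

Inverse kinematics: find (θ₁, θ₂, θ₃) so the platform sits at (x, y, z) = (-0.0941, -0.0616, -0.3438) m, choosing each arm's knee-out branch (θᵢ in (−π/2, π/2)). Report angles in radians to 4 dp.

rotate P by −φ1: (-0.0941, -0.0616, -0.3438)
  A=0.2041, B=-0.3438, C=(l²−L²−A²−y'²−z²)/(2L)=-0.2792
  θ1 = atan2(B,A) + arccos(C/0.3998) = 1.3087
φ2=120.0° → target in arm frame (-0.0063, 0.1123)
  A cos θ + B sin θ = C:  0.1163·cos θ + -0.3438·sin θ = -0.2148
  θ2 = atan2(B,A) + arccos(C/0.3629) = 0.9594
rotate P by −φ3: (0.1004, -0.0507, -0.3438)
  e−x'=0.0096;  (l²−L²−(e−x')²−y'²−z²)/2L = -0.1365
  √(A²+B²)=0.3439;  θ3 = -1.5429+1.9790 ≈ 0.4361

θ₁ = 1.3087, θ₂ = 0.9594, θ₃ = 0.4361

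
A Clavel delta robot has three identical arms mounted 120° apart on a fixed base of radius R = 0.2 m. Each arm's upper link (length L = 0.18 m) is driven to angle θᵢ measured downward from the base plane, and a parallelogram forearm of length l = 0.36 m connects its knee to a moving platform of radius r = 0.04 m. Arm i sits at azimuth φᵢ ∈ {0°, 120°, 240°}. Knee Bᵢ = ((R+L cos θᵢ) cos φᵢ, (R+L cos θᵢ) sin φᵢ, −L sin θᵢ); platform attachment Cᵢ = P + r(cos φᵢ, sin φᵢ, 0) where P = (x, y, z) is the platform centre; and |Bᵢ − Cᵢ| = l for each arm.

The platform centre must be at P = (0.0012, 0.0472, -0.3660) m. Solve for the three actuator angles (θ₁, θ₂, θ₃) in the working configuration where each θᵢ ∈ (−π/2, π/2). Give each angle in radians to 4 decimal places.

θ₁ = 0.8728, θ₂ = 0.6983, θ₃ = 1.0473

rotate P by −φ1: (0.0012, 0.0472, -0.3660)
  A=0.1588, B=-0.3660, C=(l²−L²−A²−y'²−z²)/(2L)=-0.1783
  θ1 = atan2(B,A) + arccos(C/0.3990) = 0.8728
φ2=120.0° → target in arm frame (0.0403, -0.0246)
  A=0.1197, B=-0.3660, C=(l²−L²−A²−y'²−z²)/(2L)=-0.1436
  γ=atan2(-0.3660,0.1197)=-1.2547;  ψ=arccos(-0.3729)=1.9529;  θ2=γ+ψ≈0.6983
rotate P by −φ3: (-0.0415, -0.0226, -0.3660)
  A=0.2015, B=-0.3660, C=(l²−L²−A²−y'²−z²)/(2L)=-0.2163
  √(A²+B²)=0.4178;  θ3 = -1.0676+2.1149 ≈ 1.0473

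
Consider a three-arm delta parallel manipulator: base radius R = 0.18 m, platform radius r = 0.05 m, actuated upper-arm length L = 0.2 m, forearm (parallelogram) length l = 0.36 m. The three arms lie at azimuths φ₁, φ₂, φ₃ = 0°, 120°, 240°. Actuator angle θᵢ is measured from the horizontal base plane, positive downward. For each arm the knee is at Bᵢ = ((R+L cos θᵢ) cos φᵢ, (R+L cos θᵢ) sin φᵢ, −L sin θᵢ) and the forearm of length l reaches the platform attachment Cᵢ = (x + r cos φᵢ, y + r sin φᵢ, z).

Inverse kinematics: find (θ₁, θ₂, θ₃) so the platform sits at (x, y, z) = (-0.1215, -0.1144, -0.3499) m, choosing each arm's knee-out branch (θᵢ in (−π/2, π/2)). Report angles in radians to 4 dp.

φ1=0.0° → target in arm frame (-0.1215, -0.1144)
  e−x'=0.2515;  (l²−L²−(e−x')²−y'²−z²)/2L = -0.2729
  θ1 = atan2(B,A) + arccos(C/0.4309) = 1.3091
arm 2 (φ=120.0°): x'=-0.0383, y'=0.1624
  A cos θ + B sin θ = C:  0.1683·cos θ + -0.3499·sin θ = -0.2189
  θ2 = atan2(B,A) + arccos(C/0.3883) = 1.0472
rotate P by −φ3: (0.1598, -0.0480, -0.3499)
  A=-0.0298, B=-0.3499, C=(l²−L²−A²−y'²−z²)/(2L)=-0.0901
  γ=atan2(-0.3499,-0.0298)=-1.6558;  ψ=arccos(-0.2565)=1.8302;  θ3=γ+ψ≈0.1743

θ₁ = 1.3091, θ₂ = 1.0472, θ₃ = 0.1743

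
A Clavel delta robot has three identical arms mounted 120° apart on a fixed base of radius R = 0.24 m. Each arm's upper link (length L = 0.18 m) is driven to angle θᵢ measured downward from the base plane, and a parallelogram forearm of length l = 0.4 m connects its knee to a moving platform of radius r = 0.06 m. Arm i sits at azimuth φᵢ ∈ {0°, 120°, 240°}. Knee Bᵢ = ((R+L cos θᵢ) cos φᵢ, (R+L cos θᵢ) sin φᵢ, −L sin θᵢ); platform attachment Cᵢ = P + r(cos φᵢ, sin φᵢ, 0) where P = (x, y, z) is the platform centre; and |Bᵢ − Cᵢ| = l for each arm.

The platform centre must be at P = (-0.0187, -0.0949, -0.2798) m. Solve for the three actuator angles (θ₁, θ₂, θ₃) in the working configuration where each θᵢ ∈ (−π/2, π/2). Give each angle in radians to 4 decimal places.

φ1=0.0° → target in arm frame (-0.0187, -0.0949)
  A=0.1987, B=-0.2798, C=(l²−L²−A²−y'²−z²)/(2L)=0.0023
  √(A²+B²)=0.3432;  θ1 = -0.9533+1.5641 ≈ 0.6108
rotate P by −φ2: (-0.0728, 0.0636, -0.2798)
  A cos θ + B sin θ = C:  0.2528·cos θ + -0.2798·sin θ = -0.0518
  √(A²+B²)=0.3771;  θ2 = -0.8360+1.7087 ≈ 0.8727
φ3=240.0° → target in arm frame (0.0915, 0.0313)
  A cos θ + B sin θ = C:  0.0885·cos θ + -0.2798·sin θ = 0.1125
  θ3 = atan2(B,A) + arccos(C/0.2935) = -0.0873

θ₁ = 0.6108, θ₂ = 0.8727, θ₃ = -0.0873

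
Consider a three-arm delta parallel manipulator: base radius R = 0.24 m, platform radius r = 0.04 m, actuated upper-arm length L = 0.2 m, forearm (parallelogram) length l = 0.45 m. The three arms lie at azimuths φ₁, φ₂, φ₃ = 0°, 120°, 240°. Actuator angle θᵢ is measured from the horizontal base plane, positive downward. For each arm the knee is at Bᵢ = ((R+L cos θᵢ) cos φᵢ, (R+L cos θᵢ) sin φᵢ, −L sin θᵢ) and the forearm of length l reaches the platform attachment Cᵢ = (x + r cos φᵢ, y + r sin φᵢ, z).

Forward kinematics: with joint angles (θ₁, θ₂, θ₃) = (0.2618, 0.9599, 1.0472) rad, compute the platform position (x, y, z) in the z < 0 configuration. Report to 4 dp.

O1 = (0.3932·cos0.0°, 0.3932·sin0.0°, -0.0518) = (0.3932, 0.0000, -0.0518)
O2 = (0.3147·cos120.0°, 0.3147·sin120.0°, -0.1638) = (-0.1574, 0.2726, -0.1638)
O3 = (0.3000·cos240.0°, 0.3000·sin240.0°, -0.1732) = (-0.1500, -0.2598, -0.1732)
eliminate P² terms by subtracting sphere 1 from 2 and 3
linear system: -1.1011x+0.5451y = -0.0314−-0.2241z; -1.0864x+-0.5196y = -0.0373−-0.2429z
det = 1.1643;  x = 0.0315+-0.2137z,  y = 0.0060+-0.0206z
sphere 1 gives Az²+Bz+C=0 with A=1.0461, B=0.2579, C=-0.0689;  B²−4AC=0.3550;  roots -0.4080, 0.1615;  negative root z = -0.4080
x = 0.1187, y = 0.0144

(0.1187, 0.0144, -0.4080)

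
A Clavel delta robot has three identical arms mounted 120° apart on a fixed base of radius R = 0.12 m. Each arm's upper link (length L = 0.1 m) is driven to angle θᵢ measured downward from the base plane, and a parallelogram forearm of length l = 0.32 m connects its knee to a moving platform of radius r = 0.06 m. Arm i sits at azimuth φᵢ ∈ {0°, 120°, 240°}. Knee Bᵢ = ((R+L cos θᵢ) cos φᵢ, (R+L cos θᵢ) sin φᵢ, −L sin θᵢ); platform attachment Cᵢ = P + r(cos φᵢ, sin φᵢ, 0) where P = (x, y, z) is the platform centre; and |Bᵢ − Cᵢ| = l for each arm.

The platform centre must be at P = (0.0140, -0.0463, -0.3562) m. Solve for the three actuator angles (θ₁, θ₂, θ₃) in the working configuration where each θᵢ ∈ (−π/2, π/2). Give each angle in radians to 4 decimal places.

φ1=0.0° → target in arm frame (0.0140, -0.0463)
  e−x'=0.0460;  (l²−L²−(e−x')²−y'²−z²)/2L = -0.1937
  γ=atan2(-0.3562,0.0460)=-1.4424;  ψ=arccos(-0.5393)=2.1404;  θ1=γ+ψ≈0.6980
φ2=120.0° → target in arm frame (-0.0471, 0.0110)
  A cos θ + B sin θ = C:  0.1071·cos θ + -0.3562·sin θ = -0.2303
  √(A²+B²)=0.3720;  θ2 = -1.2787+2.2386 ≈ 0.9599
φ3=240.0° → target in arm frame (0.0331, 0.0353)
  e−x'=0.0269;  (l²−L²−(e−x')²−y'²−z²)/2L = -0.1822
  θ3 = atan2(B,A) + arccos(C/0.3572) = 0.6107

θ₁ = 0.6980, θ₂ = 0.9599, θ₃ = 0.6107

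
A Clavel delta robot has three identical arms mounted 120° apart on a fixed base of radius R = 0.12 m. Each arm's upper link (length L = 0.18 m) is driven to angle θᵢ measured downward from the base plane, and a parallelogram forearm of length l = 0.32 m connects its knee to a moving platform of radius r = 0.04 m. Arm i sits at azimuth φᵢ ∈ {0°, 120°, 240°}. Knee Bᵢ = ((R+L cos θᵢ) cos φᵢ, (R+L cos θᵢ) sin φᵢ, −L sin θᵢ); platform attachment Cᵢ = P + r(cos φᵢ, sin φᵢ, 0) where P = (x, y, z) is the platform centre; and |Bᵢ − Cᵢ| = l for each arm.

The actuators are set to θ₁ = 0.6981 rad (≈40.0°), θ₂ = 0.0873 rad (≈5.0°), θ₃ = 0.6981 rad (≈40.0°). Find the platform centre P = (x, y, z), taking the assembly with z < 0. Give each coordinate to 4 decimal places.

arm 1 at φ=0.0°: ρ1 = 0.2179;  S1 = (0.2179, 0.0000, -0.1157)
φ2=120.0°: virtual centre (-0.1297, 0.2246, -0.0157), radius l
S3 = (0.2179·cos240.0°, 0.2179·sin240.0°, -0.1157) = (-0.1089, -0.1887, -0.1157)
eliminate P² terms by subtracting sphere 1 from 2 and 3
linear system: -0.6951x+0.4491y = 0.0066−0.2000z; -0.6537x+-0.3774y = 0.0000−0.0000z
Cramer: x(z) = -0.0045+0.1358z;  y(z) = 0.0078-0.2352z
into |P−S₁|² = l²: 1.0737z² + 0.1673z + -0.0395 = 0;  Δ = 0.1976;  z = -0.2849 or 0.1291 → z<0 root = -0.2849
x = -0.0432, y = 0.0748

(-0.0432, 0.0748, -0.2849)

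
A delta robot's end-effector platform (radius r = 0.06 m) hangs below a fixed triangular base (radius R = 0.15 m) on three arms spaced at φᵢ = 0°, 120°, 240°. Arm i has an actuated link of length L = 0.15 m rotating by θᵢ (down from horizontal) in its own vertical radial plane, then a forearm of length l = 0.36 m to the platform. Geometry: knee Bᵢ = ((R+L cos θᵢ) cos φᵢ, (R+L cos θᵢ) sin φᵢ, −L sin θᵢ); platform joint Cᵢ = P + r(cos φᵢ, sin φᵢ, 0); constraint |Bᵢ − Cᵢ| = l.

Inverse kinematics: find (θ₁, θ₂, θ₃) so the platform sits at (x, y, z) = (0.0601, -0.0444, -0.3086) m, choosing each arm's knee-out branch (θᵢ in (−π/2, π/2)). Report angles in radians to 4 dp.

θ₁ = -0.0003, θ₂ = 0.6108, θ₃ = 0.2617

rotate P by −φ1: (0.0601, -0.0444, -0.3086)
  e−x'=0.0299;  (l²−L²−(e−x')²−y'²−z²)/2L = 0.0300
  θ1 = atan2(B,A) + arccos(C/0.3100) = -0.0003
rotate P by −φ2: (-0.0685, -0.0298, -0.3086)
  A cos θ + B sin θ = C:  0.1585·cos θ + -0.3086·sin θ = -0.0472
  √(A²+B²)=0.3469;  θ2 = -1.0963+1.7072 ≈ 0.6108
φ3=240.0° → target in arm frame (0.0084, 0.0742)
  A cos θ + B sin θ = C:  0.0816·cos θ + -0.3086·sin θ = -0.0010
  θ3 = atan2(B,A) + arccos(C/0.3192) = 0.2617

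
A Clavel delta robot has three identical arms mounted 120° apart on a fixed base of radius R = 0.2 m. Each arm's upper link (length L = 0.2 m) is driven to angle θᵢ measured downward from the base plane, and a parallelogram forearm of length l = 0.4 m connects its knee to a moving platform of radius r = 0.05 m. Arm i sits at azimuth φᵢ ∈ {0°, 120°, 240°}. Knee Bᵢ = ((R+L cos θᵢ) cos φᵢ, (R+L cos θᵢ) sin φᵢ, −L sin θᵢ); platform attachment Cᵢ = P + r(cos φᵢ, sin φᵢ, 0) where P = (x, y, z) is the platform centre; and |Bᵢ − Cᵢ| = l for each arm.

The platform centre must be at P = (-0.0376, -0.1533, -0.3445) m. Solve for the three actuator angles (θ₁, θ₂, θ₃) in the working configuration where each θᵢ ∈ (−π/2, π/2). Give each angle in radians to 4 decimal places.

θ₁ = 0.8730, θ₂ = 1.1346, θ₃ = 0.0000

rotate P by −φ1: (-0.0376, -0.1533, -0.3445)
  A cos θ + B sin θ = C:  0.1876·cos θ + -0.3445·sin θ = -0.1434
  √(A²+B²)=0.3923;  θ1 = -1.0721+1.9451 ≈ 0.8730
φ2=120.0° → target in arm frame (-0.1140, 0.1092)
  A cos θ + B sin θ = C:  0.2640·cos θ + -0.3445·sin θ = -0.2007
  γ=atan2(-0.3445,0.2640)=-0.9170;  ψ=arccos(-0.4625)=2.0516;  θ2=γ+ψ≈1.1346
rotate P by −φ3: (0.1516, 0.0441, -0.3445)
  e−x'=-0.0016;  (l²−L²−(e−x')²−y'²−z²)/2L = -0.0016
  γ=atan2(-0.3445,-0.0016)=-1.5753;  ψ=arccos(-0.0045)=1.5753;  θ3=γ+ψ≈0.0000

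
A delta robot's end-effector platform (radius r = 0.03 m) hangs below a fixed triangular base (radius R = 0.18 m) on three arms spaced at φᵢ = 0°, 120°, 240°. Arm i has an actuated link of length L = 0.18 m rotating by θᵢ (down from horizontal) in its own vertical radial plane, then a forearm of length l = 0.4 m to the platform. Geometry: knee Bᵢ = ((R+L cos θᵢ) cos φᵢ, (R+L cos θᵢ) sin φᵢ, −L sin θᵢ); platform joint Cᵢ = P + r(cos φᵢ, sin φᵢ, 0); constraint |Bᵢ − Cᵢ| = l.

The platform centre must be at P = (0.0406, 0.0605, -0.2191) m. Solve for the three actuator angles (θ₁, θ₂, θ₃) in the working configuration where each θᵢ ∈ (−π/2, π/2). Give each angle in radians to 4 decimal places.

θ₁ = -0.3487, θ₂ = -0.2618, θ₃ = 0.5237

arm 1 (φ=0.0°): x'=0.0406, y'=0.0605
  A=0.1094, B=-0.2191, C=(l²−L²−A²−y'²−z²)/(2L)=0.1777
  θ1 = atan2(B,A) + arccos(C/0.2449) = -0.3487
rotate P by −φ2: (0.0321, -0.0654, -0.2191)
  e−x'=0.1179;  (l²−L²−(e−x')²−y'²−z²)/2L = 0.1706
  √(A²+B²)=0.2488;  θ2 = -1.0771+0.8153 ≈ -0.2618
φ3=240.0° → target in arm frame (-0.0727, 0.0049)
  A=0.2227, B=-0.2191, C=(l²−L²−A²−y'²−z²)/(2L)=0.0833
  √(A²+B²)=0.3124;  θ3 = -0.7773+1.3010 ≈ 0.5237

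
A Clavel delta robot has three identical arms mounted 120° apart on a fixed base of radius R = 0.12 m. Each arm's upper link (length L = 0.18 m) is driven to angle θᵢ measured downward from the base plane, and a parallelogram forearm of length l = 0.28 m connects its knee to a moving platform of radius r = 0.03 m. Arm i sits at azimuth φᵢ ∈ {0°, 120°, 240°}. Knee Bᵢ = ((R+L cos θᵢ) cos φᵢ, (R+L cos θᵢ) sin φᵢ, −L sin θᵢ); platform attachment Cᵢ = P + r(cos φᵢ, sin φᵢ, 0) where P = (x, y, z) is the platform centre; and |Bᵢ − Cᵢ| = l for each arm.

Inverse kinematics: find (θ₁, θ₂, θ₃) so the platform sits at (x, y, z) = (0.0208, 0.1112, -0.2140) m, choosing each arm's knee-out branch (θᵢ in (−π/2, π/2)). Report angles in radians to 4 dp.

arm 1 (φ=0.0°): x'=0.0208, y'=0.1112
  A cos θ + B sin θ = C:  0.0692·cos θ + -0.2140·sin θ = -0.0471
  γ=atan2(-0.2140,0.0692)=-1.2580;  ψ=arccos(-0.2093)=1.7817;  θ1=γ+ψ≈0.5237
φ2=120.0° → target in arm frame (0.0859, -0.0736)
  A cos θ + B sin θ = C:  0.0041·cos θ + -0.2140·sin θ = -0.0145
  γ=atan2(-0.2140,0.0041)=-1.5516;  ψ=arccos(-0.0679)=1.6387;  θ2=γ+ψ≈0.0871
arm 3 (φ=240.0°): x'=-0.1067, y'=-0.0376
  A=0.1967, B=-0.2140, C=(l²−L²−A²−y'²−z²)/(2L)=-0.1108
  √(A²+B²)=0.2907;  θ3 = -0.8275+1.9620 ≈ 1.1345

θ₁ = 0.5237, θ₂ = 0.0871, θ₃ = 1.1345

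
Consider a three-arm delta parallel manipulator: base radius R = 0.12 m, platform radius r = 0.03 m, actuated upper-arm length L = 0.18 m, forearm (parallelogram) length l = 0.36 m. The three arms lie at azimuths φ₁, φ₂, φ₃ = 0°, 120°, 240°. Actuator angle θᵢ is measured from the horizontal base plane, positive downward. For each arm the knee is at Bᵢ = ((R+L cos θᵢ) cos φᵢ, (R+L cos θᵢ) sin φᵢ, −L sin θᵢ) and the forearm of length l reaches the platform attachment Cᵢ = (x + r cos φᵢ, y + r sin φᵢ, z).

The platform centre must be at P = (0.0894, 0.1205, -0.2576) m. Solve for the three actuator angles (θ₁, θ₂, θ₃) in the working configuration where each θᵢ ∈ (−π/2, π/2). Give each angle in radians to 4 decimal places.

θ₁ = -0.1746, θ₂ = -0.0005, θ₃ = 0.9599

φ1=0.0° → target in arm frame (0.0894, 0.1205)
  A=0.0006, B=-0.2576, C=(l²−L²−A²−y'²−z²)/(2L)=0.0453
  γ=atan2(-0.2576,0.0006)=-1.5685;  ψ=arccos(0.1760)=1.3939;  θ1=γ+ψ≈-0.1746
φ2=120.0° → target in arm frame (0.0597, -0.1377)
  e−x'=0.0303;  (l²−L²−(e−x')²−y'²−z²)/2L = 0.0305
  γ=atan2(-0.2576,0.0303)=-1.4535;  ψ=arccos(0.1175)=1.4531;  θ2=γ+ψ≈-0.0005
rotate P by −φ3: (-0.1491, 0.0172, -0.2576)
  A=0.2391, B=-0.2576, C=(l²−L²−A²−y'²−z²)/(2L)=-0.0739
  √(A²+B²)=0.3514;  θ3 = -0.8227+1.7826 ≈ 0.9599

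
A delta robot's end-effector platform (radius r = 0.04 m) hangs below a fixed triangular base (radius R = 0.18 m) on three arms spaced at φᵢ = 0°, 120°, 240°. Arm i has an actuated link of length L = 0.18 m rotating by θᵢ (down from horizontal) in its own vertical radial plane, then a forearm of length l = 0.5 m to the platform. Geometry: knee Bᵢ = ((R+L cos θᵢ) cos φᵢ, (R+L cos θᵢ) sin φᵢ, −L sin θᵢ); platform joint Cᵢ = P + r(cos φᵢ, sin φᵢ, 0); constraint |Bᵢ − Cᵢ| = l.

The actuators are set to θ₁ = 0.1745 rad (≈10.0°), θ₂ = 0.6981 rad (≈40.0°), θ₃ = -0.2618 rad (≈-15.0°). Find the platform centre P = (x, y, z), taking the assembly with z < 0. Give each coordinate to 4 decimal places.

(0.0139, -0.1382, -0.4039)

arm 1 at φ=0.0°: (R−r)+L cos θ1 = 0.3173;  S1 = (0.3173, 0.0000, -0.0313)
φ2=120.0°: virtual centre (-0.1389, 0.2407, -0.1157), radius l
φ3=240.0°: virtual centre (-0.1569, -0.2718, 0.0466), radius l
subtract pairs → two planes through P
[-0.9124 0.4813 -0.1689]·P = -0.0110;  [-0.9484 -0.5436 0.1557]·P = -0.0010
det = 0.9525;  x = 0.0068+-0.0177z,  y = -0.0101+0.3173z
quadratic in z: (1.1010)z²+(0.0671)z+(-0.1525)=0, √Δ=0.8223 → z ∈ {-0.4039, 0.3430}; z = -0.4039 (taking z<0)
x = 0.0139, y = -0.1382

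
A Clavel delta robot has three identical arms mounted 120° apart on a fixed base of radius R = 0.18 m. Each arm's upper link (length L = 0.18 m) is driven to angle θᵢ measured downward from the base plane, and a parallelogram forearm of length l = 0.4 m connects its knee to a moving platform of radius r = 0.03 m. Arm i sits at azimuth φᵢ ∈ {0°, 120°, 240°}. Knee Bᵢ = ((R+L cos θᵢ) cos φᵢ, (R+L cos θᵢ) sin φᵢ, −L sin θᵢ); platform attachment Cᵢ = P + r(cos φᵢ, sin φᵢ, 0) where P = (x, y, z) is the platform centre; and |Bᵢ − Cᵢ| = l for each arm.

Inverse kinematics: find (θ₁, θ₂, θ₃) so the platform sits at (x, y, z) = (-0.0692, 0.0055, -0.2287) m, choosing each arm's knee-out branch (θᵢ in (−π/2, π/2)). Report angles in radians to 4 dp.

θ₁ = 0.5232, θ₂ = -0.2619, θ₃ = -0.1749

rotate P by −φ1: (-0.0692, 0.0055, -0.2287)
  A cos θ + B sin θ = C:  0.2192·cos θ + -0.2287·sin θ = 0.0756
  θ1 = atan2(B,A) + arccos(C/0.3168) = 0.5232
φ2=120.0° → target in arm frame (0.0394, 0.0572)
  A=0.1106, B=-0.2287, C=(l²−L²−A²−y'²−z²)/(2L)=0.1661
  θ2 = atan2(B,A) + arccos(C/0.2541) = -0.2619
arm 3 (φ=240.0°): x'=0.0298, y'=-0.0627
  A=0.1202, B=-0.2287, C=(l²−L²−A²−y'²−z²)/(2L)=0.1581
  √(A²+B²)=0.2583;  θ3 = -1.0870+0.9121 ≈ -0.1749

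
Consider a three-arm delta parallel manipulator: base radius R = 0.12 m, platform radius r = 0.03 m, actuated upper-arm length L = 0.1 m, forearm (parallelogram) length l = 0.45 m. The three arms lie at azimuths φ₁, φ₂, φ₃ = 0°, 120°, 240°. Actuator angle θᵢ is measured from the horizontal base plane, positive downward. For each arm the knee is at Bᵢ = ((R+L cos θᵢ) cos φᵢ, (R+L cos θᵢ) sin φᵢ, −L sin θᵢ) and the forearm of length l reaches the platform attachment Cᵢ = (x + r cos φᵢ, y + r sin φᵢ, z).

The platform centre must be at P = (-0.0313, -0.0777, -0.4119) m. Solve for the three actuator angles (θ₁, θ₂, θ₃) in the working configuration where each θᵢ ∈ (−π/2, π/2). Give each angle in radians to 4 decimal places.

θ₁ = 0.2621, θ₂ = 0.3493, θ₃ = -0.2614

rotate P by −φ1: (-0.0313, -0.0777, -0.4119)
  A=0.1213, B=-0.4119, C=(l²−L²−A²−y'²−z²)/(2L)=0.0104
  θ1 = atan2(B,A) + arccos(C/0.4294) = 0.2621
rotate P by −φ2: (-0.0516, 0.0660, -0.4119)
  A cos θ + B sin θ = C:  0.1416·cos θ + -0.4119·sin θ = -0.0079
  θ2 = atan2(B,A) + arccos(C/0.4356) = 0.3493
rotate P by −φ3: (0.0829, 0.0117, -0.4119)
  A=0.0071, B=-0.4119, C=(l²−L²−A²−y'²−z²)/(2L)=0.1133
  √(A²+B²)=0.4120;  θ3 = -1.5537+1.2923 ≈ -0.2614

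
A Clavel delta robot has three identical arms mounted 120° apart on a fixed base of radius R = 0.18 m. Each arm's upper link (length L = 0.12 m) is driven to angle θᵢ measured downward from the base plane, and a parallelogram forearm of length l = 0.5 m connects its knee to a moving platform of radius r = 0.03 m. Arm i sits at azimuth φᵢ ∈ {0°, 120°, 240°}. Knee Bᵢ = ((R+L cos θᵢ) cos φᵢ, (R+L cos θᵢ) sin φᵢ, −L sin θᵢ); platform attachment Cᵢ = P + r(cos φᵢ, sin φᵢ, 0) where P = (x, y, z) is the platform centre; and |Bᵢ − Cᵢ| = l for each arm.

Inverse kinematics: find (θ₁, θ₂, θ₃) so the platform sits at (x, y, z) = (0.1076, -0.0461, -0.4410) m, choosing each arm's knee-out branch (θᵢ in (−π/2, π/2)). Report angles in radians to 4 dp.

θ₁ = -0.2615, θ₂ = 0.6979, θ₃ = 0.3491

rotate P by −φ1: (0.1076, -0.0461, -0.4410)
  A=0.0424, B=-0.4410, C=(l²−L²−A²−y'²−z²)/(2L)=0.1550
  γ=atan2(-0.4410,0.0424)=-1.4749;  ψ=arccos(0.3498)=1.2134;  θ1=γ+ψ≈-0.2615
arm 2 (φ=120.0°): x'=-0.0937, y'=-0.0701
  A cos θ + B sin θ = C:  0.2437·cos θ + -0.4410·sin θ = -0.0967
  √(A²+B²)=0.5039;  θ2 = -1.0659+1.7639 ≈ 0.6979
φ3=240.0° → target in arm frame (-0.0139, 0.1162)
  e−x'=0.1639;  (l²−L²−(e−x')²−y'²−z²)/2L = 0.0031
  γ=atan2(-0.4410,0.1639)=-1.2150;  ψ=arccos(0.0067)=1.5641;  θ3=γ+ψ≈0.3491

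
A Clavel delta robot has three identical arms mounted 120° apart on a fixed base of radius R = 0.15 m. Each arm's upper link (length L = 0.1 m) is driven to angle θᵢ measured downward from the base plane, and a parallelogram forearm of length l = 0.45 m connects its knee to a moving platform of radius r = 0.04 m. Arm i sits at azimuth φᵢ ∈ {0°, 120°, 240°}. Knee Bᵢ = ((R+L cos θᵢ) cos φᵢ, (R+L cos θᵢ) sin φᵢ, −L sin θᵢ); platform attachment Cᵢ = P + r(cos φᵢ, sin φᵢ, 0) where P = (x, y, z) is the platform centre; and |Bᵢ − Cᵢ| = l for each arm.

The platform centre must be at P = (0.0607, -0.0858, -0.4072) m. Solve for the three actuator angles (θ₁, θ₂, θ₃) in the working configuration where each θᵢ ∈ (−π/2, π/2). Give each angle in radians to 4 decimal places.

arm 1 (φ=0.0°): x'=0.0607, y'=-0.0858
  A cos θ + B sin θ = C:  0.0493·cos θ + -0.4072·sin θ = 0.0845
  √(A²+B²)=0.4102;  θ1 = -1.4503+1.3633 ≈ -0.0870
arm 2 (φ=120.0°): x'=-0.1047, y'=-0.0097
  e−x'=0.2147;  (l²−L²−(e−x')²−y'²−z²)/2L = -0.0974
  θ2 = atan2(B,A) + arccos(C/0.4603) = 0.6984
rotate P by −φ3: (0.0440, 0.0955, -0.4072)
  A cos θ + B sin θ = C:  0.0660·cos θ + -0.4072·sin θ = 0.0661
  γ=atan2(-0.4072,0.0660)=-1.4100;  ψ=arccos(0.1601)=1.4100;  θ3=γ+ψ≈0.0000

θ₁ = -0.0870, θ₂ = 0.6984, θ₃ = 0.0000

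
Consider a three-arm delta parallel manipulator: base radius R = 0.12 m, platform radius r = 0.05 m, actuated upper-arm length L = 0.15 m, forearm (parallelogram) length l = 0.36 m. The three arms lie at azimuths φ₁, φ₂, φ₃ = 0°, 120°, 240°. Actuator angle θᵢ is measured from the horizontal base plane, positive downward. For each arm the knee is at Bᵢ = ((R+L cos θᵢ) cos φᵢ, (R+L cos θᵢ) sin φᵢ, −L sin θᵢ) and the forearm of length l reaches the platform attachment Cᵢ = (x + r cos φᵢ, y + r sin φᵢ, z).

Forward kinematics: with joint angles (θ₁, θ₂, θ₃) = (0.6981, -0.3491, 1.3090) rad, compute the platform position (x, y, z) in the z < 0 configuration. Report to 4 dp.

arm 1 at φ=0.0°: (R−r)+L cos θ1 = 0.1849;  centre 1 = (0.1849, 0.0000, -0.0964)
φ2=120.0°: virtual centre (-0.1055, 0.1827, 0.0513), radius l
arm 3 at φ=240.0°: (R−r)+L cos θ3 = 0.1088;  centre 3 = (-0.0544, -0.0942, -0.1449)
subtract pairs → two planes through P
linear system: -0.5808x+0.3654y = 0.0036−0.2954z; -0.4786x+-0.1885y = -0.0107−-0.0969z
det = 0.2844;  x = 0.0113+0.0713z,  y = 0.0279+-0.6953z
into |P−centre ₁|² = l²: 1.4886z² + 0.1293z + -0.0894 = 0;  Δ = 0.5489;  z = -0.2923 or 0.2054 → z<0 root = -0.2923
x = -0.0096, y = 0.2311

(-0.0096, 0.2311, -0.2923)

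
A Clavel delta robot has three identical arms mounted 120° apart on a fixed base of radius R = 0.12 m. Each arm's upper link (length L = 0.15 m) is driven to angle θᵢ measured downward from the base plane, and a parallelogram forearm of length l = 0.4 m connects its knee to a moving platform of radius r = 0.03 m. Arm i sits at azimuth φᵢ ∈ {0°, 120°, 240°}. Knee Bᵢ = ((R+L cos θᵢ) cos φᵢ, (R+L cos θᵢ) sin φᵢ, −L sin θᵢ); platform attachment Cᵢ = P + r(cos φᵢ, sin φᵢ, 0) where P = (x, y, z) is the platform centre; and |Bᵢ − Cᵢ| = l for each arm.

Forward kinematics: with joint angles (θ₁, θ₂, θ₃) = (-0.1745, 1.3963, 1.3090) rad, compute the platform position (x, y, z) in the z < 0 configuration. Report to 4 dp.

(0.2503, -0.0180, -0.3734)

φ1=0.0°: virtual centre (0.2377, 0.0000, 0.0260), radius l
centre 2 = (0.1160·cos120.0°, 0.1160·sin120.0°, -0.1477) = (-0.0580, 0.1005, -0.1477)
arm 3 at φ=240.0°: ρ3 = 0.1288;  centre 3 = (-0.0644, -0.1116, -0.1449)
|centre ₂|²−|centre ₁|² = -0.0219;  |centre ₃|²−|centre ₁|² = -0.0196
linear system: -0.5915x+0.2010y = -0.0219−-0.3475z; -0.6043x+-0.2231y = -0.0196−-0.3419z
Cramer: x(z) = 0.0348-0.5771z;  y(z) = -0.0065+0.0308z
quadratic in z: (1.3340)z²+(0.1817)z+(-0.1181)=0, √Δ=0.8144 → z ∈ {-0.3734, 0.2372}; z = -0.3734 (taking z<0)
x = 0.2503, y = -0.0180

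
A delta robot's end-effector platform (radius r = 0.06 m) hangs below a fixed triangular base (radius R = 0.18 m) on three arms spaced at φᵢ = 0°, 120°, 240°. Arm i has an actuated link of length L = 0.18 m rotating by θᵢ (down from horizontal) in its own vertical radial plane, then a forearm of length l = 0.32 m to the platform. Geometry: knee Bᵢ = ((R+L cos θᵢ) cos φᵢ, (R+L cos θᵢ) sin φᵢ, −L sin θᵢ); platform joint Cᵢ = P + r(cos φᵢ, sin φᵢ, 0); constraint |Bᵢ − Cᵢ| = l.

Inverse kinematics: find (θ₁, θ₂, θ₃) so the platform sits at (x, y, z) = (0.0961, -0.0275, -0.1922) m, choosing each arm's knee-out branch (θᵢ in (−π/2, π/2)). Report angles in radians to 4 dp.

θ₁ = -0.3488, θ₂ = 0.8724, θ₃ = 0.6108

φ1=0.0° → target in arm frame (0.0961, -0.0275)
  e−x'=0.0239;  (l²−L²−(e−x')²−y'²−z²)/2L = 0.0881
  θ1 = atan2(B,A) + arccos(C/0.1937) = -0.3488
φ2=120.0° → target in arm frame (-0.0719, -0.0695)
  e−x'=0.1919;  (l²−L²−(e−x')²−y'²−z²)/2L = -0.0238
  θ2 = atan2(B,A) + arccos(C/0.2716) = 0.8724
φ3=240.0° → target in arm frame (-0.0242, 0.0970)
  e−x'=0.1442;  (l²−L²−(e−x')²−y'²−z²)/2L = 0.0079
  θ3 = atan2(B,A) + arccos(C/0.2403) = 0.6108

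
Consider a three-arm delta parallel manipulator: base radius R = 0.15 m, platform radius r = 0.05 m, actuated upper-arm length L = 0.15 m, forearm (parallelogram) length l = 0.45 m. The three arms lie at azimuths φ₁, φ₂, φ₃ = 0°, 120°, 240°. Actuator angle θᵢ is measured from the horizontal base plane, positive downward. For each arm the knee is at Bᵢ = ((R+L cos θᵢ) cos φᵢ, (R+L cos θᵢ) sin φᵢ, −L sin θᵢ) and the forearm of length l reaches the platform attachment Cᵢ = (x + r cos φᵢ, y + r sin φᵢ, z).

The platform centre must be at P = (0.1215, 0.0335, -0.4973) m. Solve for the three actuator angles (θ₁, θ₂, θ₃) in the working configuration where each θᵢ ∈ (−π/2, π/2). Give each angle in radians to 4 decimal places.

rotate P by −φ1: (0.1215, 0.0335, -0.4973)
  A cos θ + B sin θ = C:  -0.0215·cos θ + -0.4973·sin θ = -0.2296
  θ1 = atan2(B,A) + arccos(C/0.4978) = 0.4363
φ2=120.0° → target in arm frame (-0.0317, -0.1220)
  A=0.1317, B=-0.4973, C=(l²−L²−A²−y'²−z²)/(2L)=-0.3318
  γ=atan2(-0.4973,0.1317)=-1.3118;  ψ=arccos(-0.6450)=2.2718;  θ2=γ+ψ≈0.9599
φ3=240.0° → target in arm frame (-0.0898, 0.0885)
  A cos θ + B sin θ = C:  0.1898·cos θ + -0.4973·sin θ = -0.3705
  γ=atan2(-0.4973,0.1898)=-1.2063;  ψ=arccos(-0.6960)=2.3407;  θ3=γ+ψ≈1.1344

θ₁ = 0.4363, θ₂ = 0.9599, θ₃ = 1.1344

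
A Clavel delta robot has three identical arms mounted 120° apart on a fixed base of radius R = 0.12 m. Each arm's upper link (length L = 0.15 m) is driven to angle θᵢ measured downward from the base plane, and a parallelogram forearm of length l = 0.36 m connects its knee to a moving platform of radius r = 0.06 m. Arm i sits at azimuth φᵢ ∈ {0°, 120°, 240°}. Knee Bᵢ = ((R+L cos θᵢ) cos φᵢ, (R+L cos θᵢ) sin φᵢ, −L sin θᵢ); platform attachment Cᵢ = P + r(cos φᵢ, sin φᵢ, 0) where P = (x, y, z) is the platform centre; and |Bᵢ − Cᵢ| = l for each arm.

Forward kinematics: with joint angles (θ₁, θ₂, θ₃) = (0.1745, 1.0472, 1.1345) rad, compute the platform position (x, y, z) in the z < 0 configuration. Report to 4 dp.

(0.1681, 0.0178, -0.3834)

arm 1 at φ=0.0°: e+L cos θ1 = 0.2077;  O1 = (0.2077, 0.0000, -0.0260)
arm 2 at φ=120.0°: e+L cos θ2 = 0.1350;  O2 = (-0.0675, 0.1169, -0.1299)
φ3=240.0°: virtual centre (-0.0617, -0.1069, -0.1359), radius l
|O₂|²−|O₁|² = -0.0087;  |O₃|²−|O₁|² = -0.0101
[-0.5504 0.2338 -0.2077]·P = -0.0087;  [-0.5388 -0.2137 -0.2198]·P = -0.0101
det = 0.2436;  x = 0.0174+-0.3932z,  y = 0.0036+-0.0372z
sphere 1 gives Az²+Bz+C=0 with A=1.1560, B=0.2015, C=-0.0927;  B²−4AC=0.4691;  roots -0.3834, 0.2091;  negative root z = -0.3834
x = 0.1681, y = 0.0178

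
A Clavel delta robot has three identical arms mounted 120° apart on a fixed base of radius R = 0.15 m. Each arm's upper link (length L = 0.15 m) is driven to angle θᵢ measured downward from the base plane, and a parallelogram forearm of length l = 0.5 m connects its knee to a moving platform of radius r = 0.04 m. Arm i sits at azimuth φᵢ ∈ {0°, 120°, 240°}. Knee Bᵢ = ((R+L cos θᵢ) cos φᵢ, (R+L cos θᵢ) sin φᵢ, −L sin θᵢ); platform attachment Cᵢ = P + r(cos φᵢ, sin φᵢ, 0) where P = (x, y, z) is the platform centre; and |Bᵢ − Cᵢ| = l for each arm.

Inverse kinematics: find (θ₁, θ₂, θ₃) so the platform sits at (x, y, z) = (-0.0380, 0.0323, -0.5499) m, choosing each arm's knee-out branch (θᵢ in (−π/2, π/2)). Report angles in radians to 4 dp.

θ₁ = 0.8727, θ₂ = 0.6109, θ₃ = 0.7857

rotate P by −φ1: (-0.0380, 0.0323, -0.5499)
  A cos θ + B sin θ = C:  0.1480·cos θ + -0.5499·sin θ = -0.3261
  √(A²+B²)=0.5695;  θ1 = -1.3079+2.1806 ≈ 0.8727
rotate P by −φ2: (0.0470, 0.0168, -0.5499)
  A cos θ + B sin θ = C:  0.0630·cos θ + -0.5499·sin θ = -0.2638
  γ=atan2(-0.5499,0.0630)=-1.4567;  ψ=arccos(-0.4766)=2.0676;  θ2=γ+ψ≈0.6109
arm 3 (φ=240.0°): x'=-0.0090, y'=-0.0491
  A cos θ + B sin θ = C:  0.1190·cos θ + -0.5499·sin θ = -0.3048
  γ=atan2(-0.5499,0.1190)=-1.3577;  ψ=arccos(-0.5418)=2.1434;  θ3=γ+ψ≈0.7857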